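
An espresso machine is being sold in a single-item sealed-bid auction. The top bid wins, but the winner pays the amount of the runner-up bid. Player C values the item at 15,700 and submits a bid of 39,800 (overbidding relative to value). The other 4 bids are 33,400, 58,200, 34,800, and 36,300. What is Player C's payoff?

Highest competing bid: 58,200.
Player C's bid 39,800 is not the highest, so Player C loses, pays nothing, and earns zero payoff.

Payoff = 0.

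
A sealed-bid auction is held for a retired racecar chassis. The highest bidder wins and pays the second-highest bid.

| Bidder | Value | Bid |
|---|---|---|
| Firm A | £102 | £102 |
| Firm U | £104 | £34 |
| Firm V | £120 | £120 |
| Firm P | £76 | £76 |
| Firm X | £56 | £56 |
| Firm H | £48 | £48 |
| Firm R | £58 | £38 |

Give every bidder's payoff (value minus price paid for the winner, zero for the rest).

Bids in descending order: Firm V £120; Firm A £102; Firm P £76; Firm X £56; Firm H £48; Firm R £38; Firm U £34.
Firm V has the top bid and wins; the price is the second-highest bid, £102.
Firm V's payoff = £120 − £102 = £18. All other bidders lose, so their payoff is 0.

Firm A £0, Firm U £0, Firm V £18, Firm P £0, Firm X £0, Firm H £0, Firm R £0.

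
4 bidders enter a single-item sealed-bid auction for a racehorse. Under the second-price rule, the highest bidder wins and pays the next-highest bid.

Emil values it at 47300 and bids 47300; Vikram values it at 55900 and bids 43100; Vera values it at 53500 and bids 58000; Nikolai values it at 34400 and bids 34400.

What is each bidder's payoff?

Bids in descending order: Vera 58000; Emil 47300; Vikram 43100; Nikolai 34400.
Vera has the top bid and wins; the price is the second-highest bid, 47300.
Vera's payoff = 53500 − 47300 = 6200. All other bidders lose, so their payoff is 0.

Payoffs: Emil 0, Vikram 0, Vera 6200, Nikolai 0.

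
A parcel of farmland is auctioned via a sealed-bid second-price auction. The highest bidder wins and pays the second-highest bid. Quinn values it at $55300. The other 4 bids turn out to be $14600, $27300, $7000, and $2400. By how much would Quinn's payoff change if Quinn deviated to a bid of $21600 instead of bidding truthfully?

-$28000

The highest competing bid is $27300.
Bidding truthfully at $55300: Quinn has the top bid, wins, and pays the second-highest bid $27300. Payoff = $55300 − $27300 = $28000.
Bidding $21600: the top bid is $27300 (a rival), so Quinn loses. Payoff = $0.
Change = $0 − $28000 = -$28000.
This is the dominant-strategy logic: truthful bidding weakly beats any alternative.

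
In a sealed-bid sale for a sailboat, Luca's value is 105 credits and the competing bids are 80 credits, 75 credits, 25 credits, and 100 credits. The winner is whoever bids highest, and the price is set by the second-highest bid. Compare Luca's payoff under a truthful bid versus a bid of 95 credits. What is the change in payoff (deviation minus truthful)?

Payoff change: -5 credits.

The highest competing bid is 100 credits.
Bidding truthfully at 105 credits: Luca has the top bid, wins, and pays the second-highest bid 100 credits. Payoff = 105 credits − 100 credits = 5 credits.
Bidding 95 credits: the top bid is 100 credits (a rival), so Luca loses. Payoff = 0 credits.
Change = 0 credits − 5 credits = -5 credits.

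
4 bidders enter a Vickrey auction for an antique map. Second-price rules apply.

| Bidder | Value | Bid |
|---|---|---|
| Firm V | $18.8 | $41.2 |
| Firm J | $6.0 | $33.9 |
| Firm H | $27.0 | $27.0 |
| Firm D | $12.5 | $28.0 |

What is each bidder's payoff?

Firm V -$15.1, Firm J $0.0, Firm H $0.0, Firm D $0.0.

Ordered from highest: Firm V $41.2, then Firm J $33.9, then Firm D $28.0, then Firm H $27.0.
Firm V has the top bid and wins; the price is the second-highest bid, $33.9.
Firm V's payoff = $18.8 − $33.9 = -$15.1. All other bidders lose, so their payoff is 0.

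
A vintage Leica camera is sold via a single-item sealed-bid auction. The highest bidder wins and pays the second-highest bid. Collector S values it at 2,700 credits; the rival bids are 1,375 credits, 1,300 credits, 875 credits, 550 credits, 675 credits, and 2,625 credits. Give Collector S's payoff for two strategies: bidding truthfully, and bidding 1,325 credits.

The highest competing bid is 2,625 credits.
Bidding truthfully at 2,700 credits: Collector S has the top bid, wins, and pays the second-highest bid 2,625 credits. Payoff = 2,700 credits − 2,625 credits = 75 credits.
Bidding 1,325 credits: the top bid is 2,625 credits (a rival), so Collector S loses. Payoff = 0 credits.

Truthful: 75 credits; alternative: 0 credits.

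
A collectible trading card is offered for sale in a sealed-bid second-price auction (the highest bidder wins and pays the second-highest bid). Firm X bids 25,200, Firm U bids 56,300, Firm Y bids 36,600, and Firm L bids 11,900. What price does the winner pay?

Bids in descending order: Firm U 56,300 > Firm Y 36,600 > Firm X 25,200 > Firm L 11,900.
Firm U is the highest bidder, so Firm U wins.
Under the second-price rule, the price is the second-highest bid: 36,600.

36,600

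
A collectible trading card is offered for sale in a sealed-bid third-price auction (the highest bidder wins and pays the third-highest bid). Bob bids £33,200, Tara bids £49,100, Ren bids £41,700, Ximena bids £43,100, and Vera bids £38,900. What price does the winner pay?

Sorted high to low: Tara £49,100, then Ximena £43,100, then Ren £41,700, then Vera £38,900, then Bob £33,200.
Tara is the highest bidder, so Tara wins.
Under the third-price rule, the price is the third-highest bid: £41,700.

The winner pays £41,700.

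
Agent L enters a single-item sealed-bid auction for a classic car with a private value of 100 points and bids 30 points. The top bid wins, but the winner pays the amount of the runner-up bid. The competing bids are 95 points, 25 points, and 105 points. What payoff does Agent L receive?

0 points

Highest competing bid: 105 points.
Agent L's bid 30 points is not the highest, so Agent L loses, pays nothing, and earns zero payoff.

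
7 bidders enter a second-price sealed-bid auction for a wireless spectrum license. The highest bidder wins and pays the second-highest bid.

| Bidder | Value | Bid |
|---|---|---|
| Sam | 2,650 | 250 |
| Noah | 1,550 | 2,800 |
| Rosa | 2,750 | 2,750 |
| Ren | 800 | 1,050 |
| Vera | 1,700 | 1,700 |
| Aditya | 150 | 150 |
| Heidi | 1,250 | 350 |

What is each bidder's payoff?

Ordered from highest: Noah 2,800; Rosa 2,750; Vera 1,700; Ren 1,050; Heidi 350; Sam 250; Aditya 150.
Noah has the top bid and wins; the price is the second-highest bid, 2,750.
Noah's payoff = 1,550 − 2,750 = -1,200. All other bidders lose, so their payoff is 0.

Payoffs: Sam 0, Noah -1,200, Rosa 0, Ren 0, Vera 0, Aditya 0, Heidi 0.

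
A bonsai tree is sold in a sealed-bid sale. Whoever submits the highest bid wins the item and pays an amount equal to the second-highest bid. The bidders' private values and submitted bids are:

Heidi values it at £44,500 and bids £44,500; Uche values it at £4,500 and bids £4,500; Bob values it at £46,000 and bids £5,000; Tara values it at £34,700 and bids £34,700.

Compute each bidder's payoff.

Bids in descending order: Heidi £44,500, then Tara £34,700, then Bob £5,000, then Uche £4,500.
Heidi has the top bid and wins; the price is the second-highest bid, £34,700.
Heidi's payoff = £44,500 − £34,700 = £9,800. All other bidders lose, so their payoff is 0.

Heidi £9,800, Uche £0, Bob £0, Tara £0.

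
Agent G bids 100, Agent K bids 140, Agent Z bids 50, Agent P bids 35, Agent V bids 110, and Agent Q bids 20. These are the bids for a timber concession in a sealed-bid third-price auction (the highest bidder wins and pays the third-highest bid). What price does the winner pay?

Bids in descending order: Agent K 140 > Agent V 110 > Agent G 100 > Agent Z 50 > Agent P 35 > Agent Q 20.
Agent K is the highest bidder, so Agent K wins.
Under the third-price rule, the price is the third-highest bid: 100.

Price paid: 100.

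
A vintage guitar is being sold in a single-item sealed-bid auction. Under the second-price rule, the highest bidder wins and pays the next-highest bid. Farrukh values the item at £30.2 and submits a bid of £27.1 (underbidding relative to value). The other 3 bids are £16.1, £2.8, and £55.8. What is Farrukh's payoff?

Highest competing bid: £55.8.
Farrukh's bid £27.1 is not the highest, so Farrukh loses, pays nothing, and earns zero payoff.

£0.0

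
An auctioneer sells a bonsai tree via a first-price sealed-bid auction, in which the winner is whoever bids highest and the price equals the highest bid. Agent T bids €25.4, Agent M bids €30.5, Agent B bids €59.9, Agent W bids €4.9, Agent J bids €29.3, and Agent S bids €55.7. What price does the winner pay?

The winner pays €59.9.

Sorted high to low: Agent B €59.9, then Agent S €55.7, then Agent M €30.5, then Agent J €29.3, then Agent T €25.4, then Agent W €4.9.
Agent B is the highest bidder, so Agent B wins.
Under the first-price rule, the price is the highest bid: €59.9.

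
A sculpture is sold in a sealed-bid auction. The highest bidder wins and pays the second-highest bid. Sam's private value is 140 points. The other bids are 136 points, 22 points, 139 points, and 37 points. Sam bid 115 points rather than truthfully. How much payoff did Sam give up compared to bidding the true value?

The highest competing bid is 139 points.
Bidding truthfully at 140 points: Sam has the top bid, wins, and pays the second-highest bid 139 points. Payoff = 140 points − 139 points = 1 points.
Bidding 115 points: the top bid is 139 points (a rival), so Sam loses. Payoff = 0 points.
Regret = truthful payoff − actual payoff = 1 points − 0 points = 1 points.

1 points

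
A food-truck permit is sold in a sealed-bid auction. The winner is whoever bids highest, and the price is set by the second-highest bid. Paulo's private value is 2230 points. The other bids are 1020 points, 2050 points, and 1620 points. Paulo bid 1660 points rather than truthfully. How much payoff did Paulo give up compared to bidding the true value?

Payoff forgone: 180 points.

The highest competing bid is 2050 points.
Bidding truthfully at 2230 points: Paulo has the top bid, wins, and pays the second-highest bid 2050 points. Payoff = 2230 points − 2050 points = 180 points.
Bidding 1660 points: the top bid is 2050 points (a rival), so Paulo loses. Payoff = 0 points.
Regret = truthful payoff − actual payoff = 180 points − 0 points = 180 points.
This is the dominant-strategy logic: truthful bidding weakly beats any alternative.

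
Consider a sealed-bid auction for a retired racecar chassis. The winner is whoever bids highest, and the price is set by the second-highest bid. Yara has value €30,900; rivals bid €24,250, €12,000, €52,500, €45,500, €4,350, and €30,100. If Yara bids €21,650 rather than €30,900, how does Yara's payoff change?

The highest competing bid is €52,500.
Bidding truthfully at €30,900: the top bid is €52,500 (a rival), so Yara loses. Payoff = €0.
Bidding €21,650: the top bid is €52,500 (a rival), so Yara loses. Payoff = €0.
Change = €0 − €0 = €0.

Change in payoff: €0.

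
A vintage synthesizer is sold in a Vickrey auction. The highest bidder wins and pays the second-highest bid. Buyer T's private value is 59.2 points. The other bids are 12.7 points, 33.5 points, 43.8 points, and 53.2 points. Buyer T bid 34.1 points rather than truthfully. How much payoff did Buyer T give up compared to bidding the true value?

The highest competing bid is 53.2 points.
Bidding truthfully at 59.2 points: Buyer T has the top bid, wins, and pays the second-highest bid 53.2 points. Payoff = 59.2 points − 53.2 points = 6.0 points.
Bidding 34.1 points: the top bid is 53.2 points (a rival), so Buyer T loses. Payoff = 0.0 points.
Regret = truthful payoff − actual payoff = 6.0 points − 0.0 points = 6.0 points.
This is the dominant-strategy logic: truthful bidding weakly beats any alternative.

6.0 points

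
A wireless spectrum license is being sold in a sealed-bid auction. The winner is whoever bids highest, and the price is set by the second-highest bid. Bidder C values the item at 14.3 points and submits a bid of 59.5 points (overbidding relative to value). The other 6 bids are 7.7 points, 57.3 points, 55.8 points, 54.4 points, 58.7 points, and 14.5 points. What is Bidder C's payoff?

Bidder C's payoff: -44.4 points.

Highest competing bid: 58.7 points.
Bidder C's bid 59.5 points is the highest overall, so Bidder C wins and pays the second-highest bid, 58.7 points.
Payoff = value − price = 14.3 points − 58.7 points = -44.4 points.
Overbidding won the item at a price above value — truthful bidding would have avoided this loss.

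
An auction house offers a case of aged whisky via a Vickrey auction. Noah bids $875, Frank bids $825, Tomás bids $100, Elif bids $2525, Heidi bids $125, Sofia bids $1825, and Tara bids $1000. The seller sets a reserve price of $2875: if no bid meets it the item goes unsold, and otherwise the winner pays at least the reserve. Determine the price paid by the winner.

unsold

Bids in descending order: Elif $2525, then Sofia $1825, then Tara $1000, then Noah $875, then Frank $825, then Heidi $125, then Tomás $100.
The top bid $2525 is below the reserve $2875, so the item goes unsold and nothing is paid.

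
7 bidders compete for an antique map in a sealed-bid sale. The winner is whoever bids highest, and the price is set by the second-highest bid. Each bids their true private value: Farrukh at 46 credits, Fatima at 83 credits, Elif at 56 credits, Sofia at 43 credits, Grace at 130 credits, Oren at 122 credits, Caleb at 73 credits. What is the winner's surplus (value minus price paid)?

Winner's surplus: 8 credits.

Ordered from highest: Grace 130 credits, then Oren 122 credits, then Fatima 83 credits, then Caleb 73 credits, then Elif 56 credits, then Farrukh 46 credits, then Sofia 43 credits.
Grace wins with the top bid and pays the second-highest, 122 credits.
Surplus = 130 credits − 122 credits = 8 credits.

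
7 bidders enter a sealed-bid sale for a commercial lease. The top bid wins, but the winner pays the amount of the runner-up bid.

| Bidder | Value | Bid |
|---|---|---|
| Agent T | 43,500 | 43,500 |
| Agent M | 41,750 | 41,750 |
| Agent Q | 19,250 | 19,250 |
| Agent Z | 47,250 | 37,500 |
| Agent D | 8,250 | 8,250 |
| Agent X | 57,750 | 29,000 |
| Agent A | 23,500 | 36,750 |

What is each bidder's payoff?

Payoffs: Agent T 1,750, Agent M 0, Agent Q 0, Agent Z 0, Agent D 0, Agent X 0, Agent A 0.

Bids in descending order: Agent T 43,500; Agent M 41,750; Agent Z 37,500; Agent A 36,750; Agent X 29,000; Agent Q 19,250; Agent D 8,250.
Agent T has the top bid and wins; the price is the second-highest bid, 41,750.
Agent T's payoff = 43,500 − 41,750 = 1,750. All other bidders lose, so their payoff is 0.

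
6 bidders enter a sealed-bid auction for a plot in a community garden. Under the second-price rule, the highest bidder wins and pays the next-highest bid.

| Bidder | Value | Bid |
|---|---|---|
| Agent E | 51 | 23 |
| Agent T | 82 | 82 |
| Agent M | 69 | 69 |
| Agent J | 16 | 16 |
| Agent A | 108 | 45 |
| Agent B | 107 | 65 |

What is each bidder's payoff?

Agent E 0, Agent T 13, Agent M 0, Agent J 0, Agent A 0, Agent B 0.

Sorted high to low: Agent T 82; Agent M 69; Agent B 65; Agent A 45; Agent E 23; Agent J 16.
Agent T has the top bid and wins; the price is the second-highest bid, 69.
Agent T's payoff = 82 − 69 = 13. All other bidders lose, so their payoff is 0.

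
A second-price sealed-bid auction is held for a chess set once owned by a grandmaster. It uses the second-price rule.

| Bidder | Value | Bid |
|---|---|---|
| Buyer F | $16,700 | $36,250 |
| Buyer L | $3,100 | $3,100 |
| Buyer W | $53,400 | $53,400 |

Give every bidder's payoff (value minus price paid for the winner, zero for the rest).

Sorted high to low: Buyer W $53,400; Buyer F $36,250; Buyer L $3,100.
Buyer W has the top bid and wins; the price is the second-highest bid, $36,250.
Buyer W's payoff = $53,400 − $36,250 = $17,150. All other bidders lose, so their payoff is 0.

Payoffs: Buyer F $0, Buyer L $0, Buyer W $17,150.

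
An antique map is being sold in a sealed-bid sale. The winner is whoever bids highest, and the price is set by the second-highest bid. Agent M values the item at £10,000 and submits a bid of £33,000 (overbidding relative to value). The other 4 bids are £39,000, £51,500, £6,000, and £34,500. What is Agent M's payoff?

Highest competing bid: £51,500.
Agent M's bid £33,000 is not the highest, so Agent M loses, pays nothing, and earns zero payoff.

£0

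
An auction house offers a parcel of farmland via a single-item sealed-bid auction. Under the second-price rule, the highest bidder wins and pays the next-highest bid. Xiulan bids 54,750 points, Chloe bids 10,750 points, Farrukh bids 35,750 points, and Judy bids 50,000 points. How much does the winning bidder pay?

Ordered from highest: Xiulan 54,750 points, then Judy 50,000 points, then Farrukh 35,750 points, then Chloe 10,750 points.
Xiulan has the highest bid, so Xiulan wins.
The second-highest bid is 50,000 points, so that is what Xiulan pays.

50,000 points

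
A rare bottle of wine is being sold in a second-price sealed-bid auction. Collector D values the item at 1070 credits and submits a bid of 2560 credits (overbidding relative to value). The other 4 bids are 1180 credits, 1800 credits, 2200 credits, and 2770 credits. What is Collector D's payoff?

0 credits

Highest competing bid: 2770 credits.
Collector D's bid 2560 credits is not the highest, so Collector D loses, pays nothing, and earns zero payoff.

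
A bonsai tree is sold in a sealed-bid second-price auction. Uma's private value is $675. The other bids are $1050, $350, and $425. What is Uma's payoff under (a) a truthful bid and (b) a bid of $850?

(a) $0  (b) $0

The highest competing bid is $1050.
Bidding truthfully at $675: the top bid is $1050 (a rival), so Uma loses. Payoff = $0.
Bidding $850: the top bid is $1050 (a rival), so Uma loses. Payoff = $0.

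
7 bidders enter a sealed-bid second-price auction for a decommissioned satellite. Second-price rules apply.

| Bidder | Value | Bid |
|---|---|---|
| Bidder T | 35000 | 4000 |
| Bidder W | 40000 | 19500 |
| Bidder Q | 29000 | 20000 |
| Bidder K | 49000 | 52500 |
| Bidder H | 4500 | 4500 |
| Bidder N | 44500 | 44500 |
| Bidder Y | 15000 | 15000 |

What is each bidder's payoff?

Ordered from highest: Bidder K 52500, then Bidder N 44500, then Bidder Q 20000, then Bidder W 19500, then Bidder Y 15000, then Bidder H 4500, then Bidder T 4000.
Bidder K has the top bid and wins; the price is the second-highest bid, 44500.
Bidder K's payoff = 49000 − 44500 = 4500. All other bidders lose, so their payoff is 0.

Bidder T 0, Bidder W 0, Bidder Q 0, Bidder K 4500, Bidder H 0, Bidder N 0, Bidder Y 0.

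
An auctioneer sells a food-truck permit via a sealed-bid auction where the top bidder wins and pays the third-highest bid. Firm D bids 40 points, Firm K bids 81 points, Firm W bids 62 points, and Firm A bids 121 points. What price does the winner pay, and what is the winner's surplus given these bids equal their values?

Price 62 points; surplus 59 points.

Ranking the bids: Firm A 121 points; Firm K 81 points; Firm W 62 points; Firm D 40 points.
Firm A is the highest bidder, so Firm A wins.
Under the third-price rule, the price is the third-highest bid: 62 points.
Surplus = 121 points − 62 points = 59 points.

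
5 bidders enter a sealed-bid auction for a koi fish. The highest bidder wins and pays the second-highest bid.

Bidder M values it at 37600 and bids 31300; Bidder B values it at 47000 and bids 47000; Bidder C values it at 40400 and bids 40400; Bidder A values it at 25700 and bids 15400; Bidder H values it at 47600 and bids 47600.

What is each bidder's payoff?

Ranking the bids: Bidder H 47600, then Bidder B 47000, then Bidder C 40400, then Bidder M 31300, then Bidder A 15400.
Bidder H has the top bid and wins; the price is the second-highest bid, 47000.
Bidder H's payoff = 47600 − 47000 = 600. All other bidders lose, so their payoff is 0.

Payoffs: Bidder M 0, Bidder B 0, Bidder C 0, Bidder A 0, Bidder H 600.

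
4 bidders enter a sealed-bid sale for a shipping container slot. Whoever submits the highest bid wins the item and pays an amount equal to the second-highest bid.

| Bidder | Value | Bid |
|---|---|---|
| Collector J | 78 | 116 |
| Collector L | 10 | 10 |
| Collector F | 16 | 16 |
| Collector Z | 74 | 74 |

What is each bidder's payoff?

Collector J 4, Collector L 0, Collector F 0, Collector Z 0.

Bids in descending order: Collector J 116 > Collector Z 74 > Collector F 16 > Collector L 10.
Collector J has the top bid and wins; the price is the second-highest bid, 74.
Collector J's payoff = 78 − 74 = 4. All other bidders lose, so their payoff is 0.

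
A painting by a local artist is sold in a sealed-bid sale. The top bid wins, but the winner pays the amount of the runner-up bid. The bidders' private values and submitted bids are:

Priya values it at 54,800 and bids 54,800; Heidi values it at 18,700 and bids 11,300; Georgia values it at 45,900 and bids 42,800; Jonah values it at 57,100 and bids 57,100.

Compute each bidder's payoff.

Sorted high to low: Jonah 57,100, then Priya 54,800, then Georgia 42,800, then Heidi 11,300.
Jonah has the top bid and wins; the price is the second-highest bid, 54,800.
Jonah's payoff = 57,100 − 54,800 = 2,300. All other bidders lose, so their payoff is 0.

Priya 0, Heidi 0, Georgia 0, Jonah 2,300.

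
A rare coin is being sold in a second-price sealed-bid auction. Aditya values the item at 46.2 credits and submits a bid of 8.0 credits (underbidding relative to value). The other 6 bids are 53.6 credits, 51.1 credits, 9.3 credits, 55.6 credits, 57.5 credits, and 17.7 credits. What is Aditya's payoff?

Payoff = 0.0 credits.

Highest competing bid: 57.5 credits.
Aditya's bid 8.0 credits is not the highest, so Aditya loses, pays nothing, and earns zero payoff.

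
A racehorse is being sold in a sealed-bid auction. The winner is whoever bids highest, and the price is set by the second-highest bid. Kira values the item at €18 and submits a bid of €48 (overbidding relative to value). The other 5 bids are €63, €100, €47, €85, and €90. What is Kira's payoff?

Kira's payoff: €0.

Highest competing bid: €100.
Kira's bid €48 is not the highest, so Kira loses, pays nothing, and earns zero payoff.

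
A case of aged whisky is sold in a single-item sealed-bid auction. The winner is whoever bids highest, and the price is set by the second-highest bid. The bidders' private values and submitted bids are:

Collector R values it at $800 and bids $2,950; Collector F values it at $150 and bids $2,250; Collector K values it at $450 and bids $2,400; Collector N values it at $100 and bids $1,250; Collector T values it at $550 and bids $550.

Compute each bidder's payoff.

Bids in descending order: Collector R $2,950; Collector K $2,400; Collector F $2,250; Collector N $1,250; Collector T $550.
Collector R has the top bid and wins; the price is the second-highest bid, $2,400.
Collector R's payoff = $800 − $2,400 = -$1,600. All other bidders lose, so their payoff is 0.

Collector R -$1,600, Collector F $0, Collector K $0, Collector N $0, Collector T $0.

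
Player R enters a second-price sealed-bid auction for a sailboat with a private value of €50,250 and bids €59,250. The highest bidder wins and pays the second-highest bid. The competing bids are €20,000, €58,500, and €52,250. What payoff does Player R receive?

Player R's payoff: -€8,250.

Highest competing bid: €58,500.
Player R's bid €59,250 is the highest overall, so Player R wins and pays the second-highest bid, €58,500.
Payoff = value − price = €50,250 − €58,500 = -€8,250.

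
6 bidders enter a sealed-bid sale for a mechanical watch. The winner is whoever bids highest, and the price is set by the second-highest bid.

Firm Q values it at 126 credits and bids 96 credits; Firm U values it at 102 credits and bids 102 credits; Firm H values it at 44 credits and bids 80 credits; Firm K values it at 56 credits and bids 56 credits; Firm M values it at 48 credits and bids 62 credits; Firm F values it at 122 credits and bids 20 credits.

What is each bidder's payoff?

Firm Q 0 credits, Firm U 6 credits, Firm H 0 credits, Firm K 0 credits, Firm M 0 credits, Firm F 0 credits.

Sorted high to low: Firm U 102 credits > Firm Q 96 credits > Firm H 80 credits > Firm M 62 credits > Firm K 56 credits > Firm F 20 credits.
Firm U has the top bid and wins; the price is the second-highest bid, 96 credits.
Firm U's payoff = 102 credits − 96 credits = 6 credits. All other bidders lose, so their payoff is 0.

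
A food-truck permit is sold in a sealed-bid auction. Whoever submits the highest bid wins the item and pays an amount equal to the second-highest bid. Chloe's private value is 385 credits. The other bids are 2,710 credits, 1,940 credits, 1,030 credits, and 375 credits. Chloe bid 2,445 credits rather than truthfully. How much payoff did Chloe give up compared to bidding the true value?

The highest competing bid is 2,710 credits.
Bidding truthfully at 385 credits: the top bid is 2,710 credits (a rival), so Chloe loses. Payoff = 0 credits.
Bidding 2,445 credits: the top bid is 2,710 credits (a rival), so Chloe loses. Payoff = 0 credits.
Regret = truthful payoff − actual payoff = 0 credits − 0 credits = 0 credits.

0 credits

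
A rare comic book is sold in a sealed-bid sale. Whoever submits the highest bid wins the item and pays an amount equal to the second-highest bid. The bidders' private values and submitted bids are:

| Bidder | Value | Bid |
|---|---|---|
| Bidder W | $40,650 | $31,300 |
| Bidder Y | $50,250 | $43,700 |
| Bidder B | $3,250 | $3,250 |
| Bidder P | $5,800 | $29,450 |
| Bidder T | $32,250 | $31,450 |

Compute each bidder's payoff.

Ranking the bids: Bidder Y $43,700, then Bidder T $31,450, then Bidder W $31,300, then Bidder P $29,450, then Bidder B $3,250.
Bidder Y has the top bid and wins; the price is the second-highest bid, $31,450.
Bidder Y's payoff = $50,250 − $31,450 = $18,800. All other bidders lose, so their payoff is 0.

Bidder W $0, Bidder Y $18,800, Bidder B $0, Bidder P $0, Bidder T $0.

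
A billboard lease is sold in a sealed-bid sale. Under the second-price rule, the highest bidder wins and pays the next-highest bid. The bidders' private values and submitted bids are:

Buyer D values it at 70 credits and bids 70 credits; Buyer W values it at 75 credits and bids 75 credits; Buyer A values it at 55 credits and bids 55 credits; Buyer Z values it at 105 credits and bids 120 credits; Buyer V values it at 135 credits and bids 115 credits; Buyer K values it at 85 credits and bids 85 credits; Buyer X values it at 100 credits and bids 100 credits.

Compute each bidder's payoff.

Buyer D 0 credits, Buyer W 0 credits, Buyer A 0 credits, Buyer Z -10 credits, Buyer V 0 credits, Buyer K 0 credits, Buyer X 0 credits.

Ordered from highest: Buyer Z 120 credits, then Buyer V 115 credits, then Buyer X 100 credits, then Buyer K 85 credits, then Buyer W 75 credits, then Buyer D 70 credits, then Buyer A 55 credits.
Buyer Z has the top bid and wins; the price is the second-highest bid, 115 credits.
Buyer Z's payoff = 105 credits − 115 credits = -10 credits. All other bidders lose, so their payoff is 0.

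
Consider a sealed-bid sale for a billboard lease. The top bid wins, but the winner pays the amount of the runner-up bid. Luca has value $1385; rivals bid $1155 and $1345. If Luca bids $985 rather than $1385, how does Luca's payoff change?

The highest competing bid is $1345.
Bidding truthfully at $1385: Luca has the top bid, wins, and pays the second-highest bid $1345. Payoff = $1385 − $1345 = $40.
Bidding $985: the top bid is $1345 (a rival), so Luca loses. Payoff = $0.
Change = $0 − $40 = -$40.
Deviating from a truthful bid can only lose payoff in a second-price auction — never gain.

-$40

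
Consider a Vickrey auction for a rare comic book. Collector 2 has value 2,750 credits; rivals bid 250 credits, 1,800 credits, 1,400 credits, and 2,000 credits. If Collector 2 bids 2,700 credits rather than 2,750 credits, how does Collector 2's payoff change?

The highest competing bid is 2,000 credits.
Bidding truthfully at 2,750 credits: Collector 2 has the top bid, wins, and pays the second-highest bid 2,000 credits. Payoff = 2,750 credits − 2,000 credits = 750 credits.
Bidding 2,700 credits: Collector 2 has the top bid, wins, and pays the second-highest bid 2,000 credits. Payoff = 2,750 credits − 2,000 credits = 750 credits.
Change = 750 credits − 750 credits = 0 credits.

0 credits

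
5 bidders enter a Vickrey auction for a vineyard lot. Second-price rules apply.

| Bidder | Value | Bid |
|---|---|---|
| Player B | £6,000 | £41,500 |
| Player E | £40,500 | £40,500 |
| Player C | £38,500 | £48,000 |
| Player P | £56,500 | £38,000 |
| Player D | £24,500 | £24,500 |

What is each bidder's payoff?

Player B £0, Player E £0, Player C -£3,000, Player P £0, Player D £0.

Ranking the bids: Player C £48,000, then Player B £41,500, then Player E £40,500, then Player P £38,000, then Player D £24,500.
Player C has the top bid and wins; the price is the second-highest bid, £41,500.
Player C's payoff = £38,500 − £41,500 = -£3,000. All other bidders lose, so their payoff is 0.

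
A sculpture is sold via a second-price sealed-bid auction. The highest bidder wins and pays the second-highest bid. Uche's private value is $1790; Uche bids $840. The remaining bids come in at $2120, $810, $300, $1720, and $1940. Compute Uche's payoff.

Highest competing bid: $2120.
Uche's bid $840 is not the highest, so Uche loses, pays nothing, and earns zero payoff.

$0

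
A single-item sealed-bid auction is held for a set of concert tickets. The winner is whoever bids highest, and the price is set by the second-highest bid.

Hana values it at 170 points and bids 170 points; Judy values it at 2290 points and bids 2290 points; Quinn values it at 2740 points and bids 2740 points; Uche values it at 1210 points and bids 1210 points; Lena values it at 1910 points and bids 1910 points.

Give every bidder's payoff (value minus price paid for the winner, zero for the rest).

Ranking the bids: Quinn 2740 points; Judy 2290 points; Lena 1910 points; Uche 1210 points; Hana 170 points.
Quinn has the top bid and wins; the price is the second-highest bid, 2290 points.
Quinn's payoff = 2740 points − 2290 points = 450 points. All other bidders lose, so their payoff is 0.

Hana 0 points, Judy 0 points, Quinn 450 points, Uche 0 points, Lena 0 points.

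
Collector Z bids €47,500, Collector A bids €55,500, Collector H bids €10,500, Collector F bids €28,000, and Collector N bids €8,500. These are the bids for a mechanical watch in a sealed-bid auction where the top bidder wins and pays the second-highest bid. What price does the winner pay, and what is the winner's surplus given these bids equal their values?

Price €47,500; surplus €8,000.

Ordered from highest: Collector A €55,500; Collector Z €47,500; Collector F €28,000; Collector H €10,500; Collector N €8,500.
Collector A is the highest bidder, so Collector A wins.
Under the second-price rule, the price is the second-highest bid: €47,500.
Surplus = €55,500 − €47,500 = €8,000.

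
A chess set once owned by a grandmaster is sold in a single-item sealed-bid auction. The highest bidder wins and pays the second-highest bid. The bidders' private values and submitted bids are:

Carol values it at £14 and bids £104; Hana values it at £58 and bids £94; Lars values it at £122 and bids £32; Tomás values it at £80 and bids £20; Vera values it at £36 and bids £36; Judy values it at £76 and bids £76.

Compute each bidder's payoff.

Bids in descending order: Carol £104; Hana £94; Judy £76; Vera £36; Lars £32; Tomás £20.
Carol has the top bid and wins; the price is the second-highest bid, £94.
Carol's payoff = £14 − £94 = -£80. All other bidders lose, so their payoff is 0.

Payoffs: Carol -£80, Hana £0, Lars £0, Tomás £0, Vera £0, Judy £0.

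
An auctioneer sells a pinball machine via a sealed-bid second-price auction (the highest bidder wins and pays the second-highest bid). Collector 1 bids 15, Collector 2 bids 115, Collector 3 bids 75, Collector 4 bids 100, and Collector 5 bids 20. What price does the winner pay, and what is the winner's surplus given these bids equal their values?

The winner pays 100 for a surplus of 15.

Ranking the bids: Collector 2 115, then Collector 4 100, then Collector 3 75, then Collector 5 20, then Collector 1 15.
Collector 2 is the highest bidder, so Collector 2 wins.
Under the second-price rule, the price is the second-highest bid: 100.
Surplus = 115 − 100 = 15.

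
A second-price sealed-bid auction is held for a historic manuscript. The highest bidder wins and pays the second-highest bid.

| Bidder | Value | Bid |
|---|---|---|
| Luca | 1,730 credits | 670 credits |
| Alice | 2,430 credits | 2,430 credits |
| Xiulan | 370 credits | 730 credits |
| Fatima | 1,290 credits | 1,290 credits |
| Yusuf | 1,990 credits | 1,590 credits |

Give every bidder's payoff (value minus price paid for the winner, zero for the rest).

Payoffs: Luca 0 credits, Alice 840 credits, Xiulan 0 credits, Fatima 0 credits, Yusuf 0 credits.

Ranking the bids: Alice 2,430 credits > Yusuf 1,590 credits > Fatima 1,290 credits > Xiulan 730 credits > Luca 670 credits.
Alice has the top bid and wins; the price is the second-highest bid, 1,590 credits.
Alice's payoff = 2,430 credits − 1,590 credits = 840 credits. All other bidders lose, so their payoff is 0.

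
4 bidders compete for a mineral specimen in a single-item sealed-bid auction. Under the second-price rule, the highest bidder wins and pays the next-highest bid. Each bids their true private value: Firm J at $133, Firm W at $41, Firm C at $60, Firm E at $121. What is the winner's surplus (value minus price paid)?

Bids in descending order: Firm J $133, then Firm E $121, then Firm C $60, then Firm W $41.
Firm J wins with the top bid and pays the second-highest, $121.
Surplus = $133 − $121 = $12.

Winner's surplus: $12.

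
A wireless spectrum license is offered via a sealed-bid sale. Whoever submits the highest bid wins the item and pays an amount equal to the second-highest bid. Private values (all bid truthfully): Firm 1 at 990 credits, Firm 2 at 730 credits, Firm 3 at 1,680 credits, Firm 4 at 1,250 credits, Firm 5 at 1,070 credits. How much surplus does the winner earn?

Ordered from highest: Firm 3 1,680 credits, then Firm 4 1,250 credits, then Firm 5 1,070 credits, then Firm 1 990 credits, then Firm 2 730 credits.
Firm 3 wins with the top bid and pays the second-highest, 1,250 credits.
Surplus = 1,680 credits − 1,250 credits = 430 credits.

Winner's surplus: 430 credits.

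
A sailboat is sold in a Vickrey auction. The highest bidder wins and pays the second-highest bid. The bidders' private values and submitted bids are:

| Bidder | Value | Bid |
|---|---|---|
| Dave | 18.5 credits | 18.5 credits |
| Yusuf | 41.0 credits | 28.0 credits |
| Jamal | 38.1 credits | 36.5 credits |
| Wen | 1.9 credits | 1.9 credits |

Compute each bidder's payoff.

Ordered from highest: Jamal 36.5 credits; Yusuf 28.0 credits; Dave 18.5 credits; Wen 1.9 credits.
Jamal has the top bid and wins; the price is the second-highest bid, 28.0 credits.
Jamal's payoff = 38.1 credits − 28.0 credits = 10.1 credits. All other bidders lose, so their payoff is 0.

Dave 0.0 credits, Yusuf 0.0 credits, Jamal 10.1 credits, Wen 0.0 credits.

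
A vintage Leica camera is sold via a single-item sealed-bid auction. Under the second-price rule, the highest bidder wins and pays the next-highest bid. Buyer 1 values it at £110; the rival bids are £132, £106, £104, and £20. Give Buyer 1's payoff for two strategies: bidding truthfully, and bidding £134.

The highest competing bid is £132.
Bidding truthfully at £110: the top bid is £132 (a rival), so Buyer 1 loses. Payoff = £0.
Bidding £134: Buyer 1 has the top bid, wins, and pays the second-highest bid £132. Payoff = £110 − £132 = -£22.
Deviating from a truthful bid can only lose payoff in a second-price auction — never gain.

Truthful: £0; alternative: -£22.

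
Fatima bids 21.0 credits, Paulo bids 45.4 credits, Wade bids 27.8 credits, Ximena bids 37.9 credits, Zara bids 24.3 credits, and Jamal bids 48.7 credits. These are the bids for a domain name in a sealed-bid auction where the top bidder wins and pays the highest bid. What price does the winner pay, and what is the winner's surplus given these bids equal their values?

Price 48.7 credits; surplus 0.0 credits.

Bids in descending order: Jamal 48.7 credits > Paulo 45.4 credits > Ximena 37.9 credits > Wade 27.8 credits > Zara 24.3 credits > Fatima 21.0 credits.
Jamal is the highest bidder, so Jamal wins.
Under the first-price rule, the price is the highest bid: 48.7 credits.
Surplus = 48.7 credits − 48.7 credits = 0.0 credits.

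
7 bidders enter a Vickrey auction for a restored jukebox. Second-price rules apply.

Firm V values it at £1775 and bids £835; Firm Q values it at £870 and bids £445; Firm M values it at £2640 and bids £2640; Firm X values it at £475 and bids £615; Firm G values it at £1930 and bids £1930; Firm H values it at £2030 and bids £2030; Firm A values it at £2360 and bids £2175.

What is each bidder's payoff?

Payoffs: Firm V £0, Firm Q £0, Firm M £465, Firm X £0, Firm G £0, Firm H £0, Firm A £0.

Sorted high to low: Firm M £2640 > Firm A £2175 > Firm H £2030 > Firm G £1930 > Firm V £835 > Firm X £615 > Firm Q £445.
Firm M has the top bid and wins; the price is the second-highest bid, £2175.
Firm M's payoff = £2640 − £2175 = £465. All other bidders lose, so their payoff is 0.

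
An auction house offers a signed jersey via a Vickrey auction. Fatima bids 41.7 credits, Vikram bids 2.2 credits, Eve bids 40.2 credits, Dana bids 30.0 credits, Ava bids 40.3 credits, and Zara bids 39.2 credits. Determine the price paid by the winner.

Ranking the bids: Fatima 41.7 credits, then Ava 40.3 credits, then Eve 40.2 credits, then Zara 39.2 credits, then Dana 30.0 credits, then Vikram 2.2 credits.
Fatima has the highest bid, so Fatima wins.
The second-highest bid is 40.3 credits, so that is what Fatima pays.

Price paid: 40.3 credits.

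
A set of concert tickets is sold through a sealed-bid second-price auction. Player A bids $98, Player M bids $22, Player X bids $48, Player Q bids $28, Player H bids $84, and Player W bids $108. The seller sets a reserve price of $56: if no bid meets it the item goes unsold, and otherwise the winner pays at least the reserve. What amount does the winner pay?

$98

Bids in descending order: Player W $108; Player A $98; Player H $84; Player X $48; Player Q $28; Player M $22.
Player W has the highest bid, so Player W wins.
The second-highest bid is $98, which exceeds the reserve, so that sets the price.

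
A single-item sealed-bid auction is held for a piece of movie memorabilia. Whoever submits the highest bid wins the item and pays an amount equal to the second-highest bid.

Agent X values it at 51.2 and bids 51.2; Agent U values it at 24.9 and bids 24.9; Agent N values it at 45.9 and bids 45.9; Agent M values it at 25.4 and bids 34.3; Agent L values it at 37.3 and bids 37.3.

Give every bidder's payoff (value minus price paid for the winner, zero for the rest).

Ranking the bids: Agent X 51.2 > Agent N 45.9 > Agent L 37.3 > Agent M 34.3 > Agent U 24.9.
Agent X has the top bid and wins; the price is the second-highest bid, 45.9.
Agent X's payoff = 51.2 − 45.9 = 5.3. All other bidders lose, so their payoff is 0.

Payoffs: Agent X 5.3, Agent U 0.0, Agent N 0.0, Agent M 0.0, Agent L 0.0.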